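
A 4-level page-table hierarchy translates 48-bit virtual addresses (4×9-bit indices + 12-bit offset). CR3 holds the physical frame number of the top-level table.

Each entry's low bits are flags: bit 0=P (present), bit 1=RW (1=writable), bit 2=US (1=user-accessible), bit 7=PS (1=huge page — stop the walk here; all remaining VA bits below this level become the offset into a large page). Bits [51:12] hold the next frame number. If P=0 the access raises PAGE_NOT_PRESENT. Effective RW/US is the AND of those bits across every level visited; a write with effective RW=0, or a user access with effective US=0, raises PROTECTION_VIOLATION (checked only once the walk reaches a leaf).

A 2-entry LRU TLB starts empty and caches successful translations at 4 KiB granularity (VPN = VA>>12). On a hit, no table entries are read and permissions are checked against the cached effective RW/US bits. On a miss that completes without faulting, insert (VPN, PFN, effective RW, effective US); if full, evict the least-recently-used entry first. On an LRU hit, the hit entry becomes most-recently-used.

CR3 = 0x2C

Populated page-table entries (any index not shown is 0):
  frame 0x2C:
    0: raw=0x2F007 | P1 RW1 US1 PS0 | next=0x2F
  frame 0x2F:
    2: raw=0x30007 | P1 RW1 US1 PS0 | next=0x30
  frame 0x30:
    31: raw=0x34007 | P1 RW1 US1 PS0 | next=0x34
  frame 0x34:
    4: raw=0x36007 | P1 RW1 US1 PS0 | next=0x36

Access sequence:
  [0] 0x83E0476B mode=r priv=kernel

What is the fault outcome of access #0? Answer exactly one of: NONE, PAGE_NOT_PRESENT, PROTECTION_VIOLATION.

Per-access translation:
#0 VA=0x83E0476B (r,kernel):
  L0 @0x2C[0] → 0x2F007  P=1,RW=1,US=1,PS=0
  L1 @0x2F[2] → 0x30007  P=1,RW=1,US=1,PS=0
  L2 @0x30[31] → 0x34007  P=1,RW=1,US=1,PS=0
  L3 @0x34[4] → 0x36007  P=1,RW=1,US=1,PS=0
  ✓ 0x3676B  — 4 lookups

Access #0 fault: NONE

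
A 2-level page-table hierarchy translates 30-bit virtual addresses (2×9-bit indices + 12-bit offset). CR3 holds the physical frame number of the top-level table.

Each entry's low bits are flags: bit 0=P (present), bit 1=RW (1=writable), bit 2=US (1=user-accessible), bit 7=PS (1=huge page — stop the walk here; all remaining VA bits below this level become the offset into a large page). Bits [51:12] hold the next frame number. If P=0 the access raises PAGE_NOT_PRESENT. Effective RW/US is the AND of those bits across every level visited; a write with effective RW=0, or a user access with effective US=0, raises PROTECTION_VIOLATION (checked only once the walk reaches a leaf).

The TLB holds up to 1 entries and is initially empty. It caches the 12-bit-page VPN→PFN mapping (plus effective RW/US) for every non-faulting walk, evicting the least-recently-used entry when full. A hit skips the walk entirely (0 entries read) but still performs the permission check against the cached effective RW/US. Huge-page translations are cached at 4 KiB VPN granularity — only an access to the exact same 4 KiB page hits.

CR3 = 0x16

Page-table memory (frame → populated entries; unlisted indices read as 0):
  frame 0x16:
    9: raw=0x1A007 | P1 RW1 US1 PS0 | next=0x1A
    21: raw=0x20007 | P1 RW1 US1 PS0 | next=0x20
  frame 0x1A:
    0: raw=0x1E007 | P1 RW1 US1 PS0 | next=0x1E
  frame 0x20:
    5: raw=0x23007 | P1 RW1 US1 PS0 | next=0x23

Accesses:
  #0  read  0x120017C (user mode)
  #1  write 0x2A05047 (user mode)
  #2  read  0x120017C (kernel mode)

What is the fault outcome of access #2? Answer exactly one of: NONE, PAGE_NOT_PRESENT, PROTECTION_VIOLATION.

Per-access translation:
#0 VA=0x120017C (r,user):
  [0] read 0x16 idx=9: raw=0x1A007 flags P=1 W=1 U=1 S=0
  [1] read 0x1A idx=0: raw=0x1E007 flags P=1 W=1 U=1 S=0
  ✓ 0x1E17C  — 2 lookups
#1 VA=0x2A05047 (w,user):
  [0] read 0x16 idx=21: raw=0x20007 flags P=1 W=1 U=1 S=0
  [1] read 0x20 idx=5: raw=0x23007 flags P=1 W=1 U=1 S=0
  ✓ 0x23047  — 2 lookups
#2 VA=0x120017C (r,kernel):
  [0] read 0x16 idx=9: raw=0x1A007 flags P=1 W=1 U=1 S=0
  [1] read 0x1A idx=0: raw=0x1E007 flags P=1 W=1 U=1 S=0
  ✓ 0x1E17C  — 2 lookups

Access #2 fault: NONE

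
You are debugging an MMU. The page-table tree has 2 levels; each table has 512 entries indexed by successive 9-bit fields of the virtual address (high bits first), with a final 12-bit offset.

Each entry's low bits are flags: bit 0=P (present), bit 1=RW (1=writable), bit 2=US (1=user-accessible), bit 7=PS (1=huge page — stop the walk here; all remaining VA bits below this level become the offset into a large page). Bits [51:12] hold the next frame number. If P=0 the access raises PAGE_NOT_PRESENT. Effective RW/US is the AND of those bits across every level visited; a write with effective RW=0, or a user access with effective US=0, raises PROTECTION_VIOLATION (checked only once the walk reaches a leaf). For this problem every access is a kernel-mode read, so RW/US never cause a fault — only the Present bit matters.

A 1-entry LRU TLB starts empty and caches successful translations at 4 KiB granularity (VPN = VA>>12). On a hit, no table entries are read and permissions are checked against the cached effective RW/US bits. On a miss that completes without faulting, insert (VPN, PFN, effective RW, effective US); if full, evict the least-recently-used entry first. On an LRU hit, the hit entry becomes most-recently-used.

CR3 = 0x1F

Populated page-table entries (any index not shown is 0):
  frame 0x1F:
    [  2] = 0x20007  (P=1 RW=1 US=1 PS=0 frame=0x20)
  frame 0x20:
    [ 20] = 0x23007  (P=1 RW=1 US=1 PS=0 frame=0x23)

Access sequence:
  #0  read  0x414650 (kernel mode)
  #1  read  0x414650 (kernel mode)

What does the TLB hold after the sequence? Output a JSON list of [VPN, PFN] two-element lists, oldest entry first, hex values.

Walk each access:
#0 VA=0x414650 (r,kernel):
  lvl0: tbl 0x1F, slot 2 ⇒ 0x20007 (P1/RW1/US1/PS0)
  lvl1: tbl 0x20, slot 20 ⇒ 0x23007 (P1/RW1/US1/PS0)
  ✓ 0x23650  — 2 lookups
#1 VA=0x414650 (r,kernel):
  TLB hit vpn=0x414 → PA=0x23650

TLB: [["0x414", "0x23"]]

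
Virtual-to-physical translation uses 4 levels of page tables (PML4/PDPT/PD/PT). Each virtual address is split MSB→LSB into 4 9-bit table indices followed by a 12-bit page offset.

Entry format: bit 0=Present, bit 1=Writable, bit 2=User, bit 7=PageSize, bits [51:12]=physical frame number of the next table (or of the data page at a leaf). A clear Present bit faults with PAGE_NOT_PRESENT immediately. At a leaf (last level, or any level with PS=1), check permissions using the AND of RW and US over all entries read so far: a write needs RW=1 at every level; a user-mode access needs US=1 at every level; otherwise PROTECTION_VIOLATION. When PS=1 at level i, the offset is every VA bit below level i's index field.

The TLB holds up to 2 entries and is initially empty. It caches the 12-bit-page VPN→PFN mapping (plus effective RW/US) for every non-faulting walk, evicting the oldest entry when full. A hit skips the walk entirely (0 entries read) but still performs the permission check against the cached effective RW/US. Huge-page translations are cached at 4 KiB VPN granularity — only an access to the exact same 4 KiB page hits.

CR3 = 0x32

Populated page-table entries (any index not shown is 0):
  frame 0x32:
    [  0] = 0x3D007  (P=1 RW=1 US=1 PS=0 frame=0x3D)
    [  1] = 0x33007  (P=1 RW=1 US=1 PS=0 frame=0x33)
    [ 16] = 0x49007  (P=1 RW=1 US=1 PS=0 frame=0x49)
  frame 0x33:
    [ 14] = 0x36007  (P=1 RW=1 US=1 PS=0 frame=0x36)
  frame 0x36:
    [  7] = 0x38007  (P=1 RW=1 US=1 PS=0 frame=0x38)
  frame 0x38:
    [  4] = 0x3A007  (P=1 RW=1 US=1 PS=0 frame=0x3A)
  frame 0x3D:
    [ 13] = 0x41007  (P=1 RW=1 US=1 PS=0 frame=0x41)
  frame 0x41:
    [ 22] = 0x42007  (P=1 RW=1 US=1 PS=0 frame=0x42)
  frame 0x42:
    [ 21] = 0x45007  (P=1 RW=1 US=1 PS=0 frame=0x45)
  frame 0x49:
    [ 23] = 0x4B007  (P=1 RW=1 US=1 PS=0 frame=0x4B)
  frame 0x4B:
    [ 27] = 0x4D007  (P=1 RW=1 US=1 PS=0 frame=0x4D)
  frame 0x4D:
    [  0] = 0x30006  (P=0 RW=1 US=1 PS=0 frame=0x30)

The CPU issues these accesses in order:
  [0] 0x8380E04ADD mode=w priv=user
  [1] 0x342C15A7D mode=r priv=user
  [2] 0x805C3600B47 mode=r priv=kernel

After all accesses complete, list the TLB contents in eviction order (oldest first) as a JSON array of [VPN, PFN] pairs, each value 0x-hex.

Trace:
#0 VA=0x8380E04ADD (w,user):
  L0 @0x32[1] → 0x33007  P=1,RW=1,US=1,PS=0
  L1 @0x33[14] → 0x36007  P=1,RW=1,US=1,PS=0
  L2 @0x36[7] → 0x38007  P=1,RW=1,US=1,PS=0
  L3 @0x38[4] → 0x3A007  P=1,RW=1,US=1,PS=0
  ⇒ phys 0x3AADD  [4 reads]
#1 VA=0x342C15A7D (r,user):
  L0 @0x32[0] → 0x3D007  P=1,RW=1,US=1,PS=0
  L1 @0x3D[13] → 0x41007  P=1,RW=1,US=1,PS=0
  L2 @0x41[22] → 0x42007  P=1,RW=1,US=1,PS=0
  L3 @0x42[21] → 0x45007  P=1,RW=1,US=1,PS=0
  ⇒ phys 0x45A7D  [4 reads]
#2 VA=0x805C3600B47 (r,kernel):
  L0 @0x32[16] → 0x49007  P=1,RW=1,US=1,PS=0
  L1 @0x49[23] → 0x4B007  P=1,RW=1,US=1,PS=0
  L2 @0x4B[27] → 0x4D007  P=1,RW=1,US=1,PS=0
  L3 @0x4D[0] → 0x30006  P=0,RW=1,US=1,PS=0
  ⇒ fault: PAGE_NOT_PRESENT  — 4 lookups

TLB: [["0x8380E04", "0x3A"], ["0x342C15", "0x45"]]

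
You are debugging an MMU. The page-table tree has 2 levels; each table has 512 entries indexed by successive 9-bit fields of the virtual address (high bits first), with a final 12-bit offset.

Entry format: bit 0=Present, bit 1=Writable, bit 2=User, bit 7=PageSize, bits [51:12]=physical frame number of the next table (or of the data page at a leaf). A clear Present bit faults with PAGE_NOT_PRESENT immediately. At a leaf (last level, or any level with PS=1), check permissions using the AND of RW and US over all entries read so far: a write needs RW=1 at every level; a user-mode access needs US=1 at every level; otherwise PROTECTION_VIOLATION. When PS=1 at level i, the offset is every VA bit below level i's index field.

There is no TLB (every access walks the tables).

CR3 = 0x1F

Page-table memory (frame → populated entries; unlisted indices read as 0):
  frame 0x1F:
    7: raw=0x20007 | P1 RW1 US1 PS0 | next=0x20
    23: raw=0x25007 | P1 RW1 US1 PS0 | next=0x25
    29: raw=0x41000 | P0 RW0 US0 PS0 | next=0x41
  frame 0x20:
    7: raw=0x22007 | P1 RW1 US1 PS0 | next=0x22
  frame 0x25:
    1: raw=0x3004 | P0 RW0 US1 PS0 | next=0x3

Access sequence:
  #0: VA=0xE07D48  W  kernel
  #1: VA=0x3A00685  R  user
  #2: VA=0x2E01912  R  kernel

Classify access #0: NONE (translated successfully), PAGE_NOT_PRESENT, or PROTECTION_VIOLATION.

Walk each access:
#0 VA=0xE07D48 (w,kernel):
  L0: frame=0x1F idx=7 entry=0x20007 [P=1 RW=1 US=1 PS=0]
  L1: frame=0x20 idx=7 entry=0x22007 [P=1 RW=1 US=1 PS=0]
  → PA=0x22D48  (2 entries read)
#1 VA=0x3A00685 (r,user):
  L0: frame=0x1F idx=29 entry=0x41000 [P=0 RW=0 US=0 PS=0]
  → PAGE_NOT_PRESENT  (1 entries read)
#2 VA=0x2E01912 (r,kernel):
  L0: frame=0x1F idx=23 entry=0x25007 [P=1 RW=1 US=1 PS=0]
  L1: frame=0x25 idx=1 entry=0x3004 [P=0 RW=0 US=1 PS=0]
  → PAGE_NOT_PRESENT  (2 entries read)

Access #0 fault: NONE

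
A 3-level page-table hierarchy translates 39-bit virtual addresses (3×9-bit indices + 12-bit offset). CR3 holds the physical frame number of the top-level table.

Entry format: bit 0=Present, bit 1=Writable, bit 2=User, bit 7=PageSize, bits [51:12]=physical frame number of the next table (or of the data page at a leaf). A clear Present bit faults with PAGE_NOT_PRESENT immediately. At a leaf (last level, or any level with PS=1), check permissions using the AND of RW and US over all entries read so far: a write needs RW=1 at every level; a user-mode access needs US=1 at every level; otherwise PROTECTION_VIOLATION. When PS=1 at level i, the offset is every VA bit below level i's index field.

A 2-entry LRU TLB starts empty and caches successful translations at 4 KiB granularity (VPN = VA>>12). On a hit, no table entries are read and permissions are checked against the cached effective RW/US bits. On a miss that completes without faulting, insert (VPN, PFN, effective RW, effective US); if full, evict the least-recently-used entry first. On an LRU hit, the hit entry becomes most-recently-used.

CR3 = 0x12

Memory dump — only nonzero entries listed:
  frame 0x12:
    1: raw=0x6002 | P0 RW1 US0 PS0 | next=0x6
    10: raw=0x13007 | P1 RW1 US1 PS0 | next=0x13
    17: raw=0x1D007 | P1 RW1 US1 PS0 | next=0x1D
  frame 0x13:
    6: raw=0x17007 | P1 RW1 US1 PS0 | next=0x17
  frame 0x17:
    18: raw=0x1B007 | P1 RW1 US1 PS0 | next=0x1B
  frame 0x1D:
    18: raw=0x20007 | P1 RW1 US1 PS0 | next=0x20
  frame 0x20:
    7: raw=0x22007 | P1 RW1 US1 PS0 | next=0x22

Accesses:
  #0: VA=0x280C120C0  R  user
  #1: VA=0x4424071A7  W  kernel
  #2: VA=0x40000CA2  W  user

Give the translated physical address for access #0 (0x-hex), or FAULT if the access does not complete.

Walk each access:
#0 VA=0x280C120C0 (r,user):
  lvl0: tbl 0x12, slot 10 ⇒ 0x13007 (P1/RW1/US1/PS0)
  lvl1: tbl 0x13, slot 6 ⇒ 0x17007 (P1/RW1/US1/PS0)
  lvl2: tbl 0x17, slot 18 ⇒ 0x1B007 (P1/RW1/US1/PS0)
  ⇒ phys 0x1B0C0  [3 reads]
#1 VA=0x4424071A7 (w,kernel):
  lvl0: tbl 0x12, slot 17 ⇒ 0x1D007 (P1/RW1/US1/PS0)
  lvl1: tbl 0x1D, slot 18 ⇒ 0x20007 (P1/RW1/US1/PS0)
  lvl2: tbl 0x20, slot 7 ⇒ 0x22007 (P1/RW1/US1/PS0)
  ⇒ phys 0x221A7  [3 reads]
#2 VA=0x40000CA2 (w,user):
  lvl0: tbl 0x12, slot 1 ⇒ 0x6002 (P0/RW1/US0/PS0)
  ✗ PAGE_NOT_PRESENT  [1 reads]

Access #0 PA: 0x1B0C0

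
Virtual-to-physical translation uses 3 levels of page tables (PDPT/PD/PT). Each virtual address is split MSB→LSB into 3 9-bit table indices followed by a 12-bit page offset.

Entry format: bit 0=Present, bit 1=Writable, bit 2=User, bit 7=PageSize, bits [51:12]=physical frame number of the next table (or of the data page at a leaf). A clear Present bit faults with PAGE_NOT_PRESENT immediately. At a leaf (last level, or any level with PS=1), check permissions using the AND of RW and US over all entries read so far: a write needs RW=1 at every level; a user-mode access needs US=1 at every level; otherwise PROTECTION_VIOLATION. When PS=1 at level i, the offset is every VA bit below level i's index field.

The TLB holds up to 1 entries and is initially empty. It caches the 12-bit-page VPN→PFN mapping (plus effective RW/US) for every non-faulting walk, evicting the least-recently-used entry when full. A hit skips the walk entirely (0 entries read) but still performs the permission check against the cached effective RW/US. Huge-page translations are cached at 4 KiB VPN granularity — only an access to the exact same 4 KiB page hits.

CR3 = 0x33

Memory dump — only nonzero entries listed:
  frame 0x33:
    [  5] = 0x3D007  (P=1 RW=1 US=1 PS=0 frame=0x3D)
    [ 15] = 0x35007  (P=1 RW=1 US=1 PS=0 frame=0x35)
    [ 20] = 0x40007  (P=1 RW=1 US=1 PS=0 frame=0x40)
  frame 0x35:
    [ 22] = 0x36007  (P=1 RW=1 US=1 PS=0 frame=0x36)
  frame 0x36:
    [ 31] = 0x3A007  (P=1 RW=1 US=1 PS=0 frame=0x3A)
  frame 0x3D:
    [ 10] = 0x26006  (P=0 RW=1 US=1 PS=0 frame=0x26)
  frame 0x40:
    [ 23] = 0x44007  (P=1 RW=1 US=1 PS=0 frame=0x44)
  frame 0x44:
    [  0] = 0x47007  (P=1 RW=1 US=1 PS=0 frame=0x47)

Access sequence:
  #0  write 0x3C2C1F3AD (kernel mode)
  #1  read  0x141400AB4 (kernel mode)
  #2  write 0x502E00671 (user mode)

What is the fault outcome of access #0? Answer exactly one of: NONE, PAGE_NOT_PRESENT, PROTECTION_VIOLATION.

Walk each access:
#0 VA=0x3C2C1F3AD (w,kernel):
  lvl0: tbl 0x33, slot 15 ⇒ 0x35007 (P1/RW1/US1/PS0)
  lvl1: tbl 0x35, slot 22 ⇒ 0x36007 (P1/RW1/US1/PS0)
  lvl2: tbl 0x36, slot 31 ⇒ 0x3A007 (P1/RW1/US1/PS0)
  ✓ 0x3A3AD  — 3 lookups
#1 VA=0x141400AB4 (r,kernel):
  lvl0: tbl 0x33, slot 5 ⇒ 0x3D007 (P1/RW1/US1/PS0)
  lvl1: tbl 0x3D, slot 10 ⇒ 0x26006 (P0/RW1/US1/PS0)
  ⇒ fault: PAGE_NOT_PRESENT  — 2 lookups
#2 VA=0x502E00671 (w,user):
  lvl0: tbl 0x33, slot 20 ⇒ 0x40007 (P1/RW1/US1/PS0)
  lvl1: tbl 0x40, slot 23 ⇒ 0x44007 (P1/RW1/US1/PS0)
  lvl2: tbl 0x44, slot 0 ⇒ 0x47007 (P1/RW1/US1/PS0)
  ✓ 0x47671  — 3 lookups

Access #0 fault: NONE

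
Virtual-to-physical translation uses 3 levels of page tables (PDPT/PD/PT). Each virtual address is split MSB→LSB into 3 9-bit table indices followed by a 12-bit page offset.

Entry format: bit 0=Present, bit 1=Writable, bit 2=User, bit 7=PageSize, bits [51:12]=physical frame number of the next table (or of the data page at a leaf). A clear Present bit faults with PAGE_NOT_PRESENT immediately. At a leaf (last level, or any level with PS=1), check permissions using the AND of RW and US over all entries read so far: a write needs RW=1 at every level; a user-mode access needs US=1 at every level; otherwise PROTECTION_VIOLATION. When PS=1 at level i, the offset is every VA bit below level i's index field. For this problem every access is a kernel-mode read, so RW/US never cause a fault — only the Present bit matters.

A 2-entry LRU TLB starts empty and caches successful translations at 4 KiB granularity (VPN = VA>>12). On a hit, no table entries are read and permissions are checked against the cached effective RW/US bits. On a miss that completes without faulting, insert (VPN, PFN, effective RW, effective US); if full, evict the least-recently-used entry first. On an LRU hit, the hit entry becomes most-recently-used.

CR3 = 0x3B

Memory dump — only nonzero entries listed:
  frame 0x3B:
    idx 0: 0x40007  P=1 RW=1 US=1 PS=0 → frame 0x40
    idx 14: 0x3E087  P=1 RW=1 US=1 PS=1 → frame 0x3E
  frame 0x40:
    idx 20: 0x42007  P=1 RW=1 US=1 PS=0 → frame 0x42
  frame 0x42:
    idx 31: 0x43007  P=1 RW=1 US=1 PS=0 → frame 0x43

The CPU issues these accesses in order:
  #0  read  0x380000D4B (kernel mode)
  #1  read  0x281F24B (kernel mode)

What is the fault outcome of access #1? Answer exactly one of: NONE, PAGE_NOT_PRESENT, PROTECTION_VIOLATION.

Trace:
#0 VA=0x380000D4B (r,kernel):
  lvl0: tbl 0x3B, slot 14 ⇒ 0x3E087 (P1/RW1/US1/PS1)
  ✓ 0x3ED4B (huge @L0)  — 1 lookups
#1 VA=0x281F24B (r,kernel):
  lvl0: tbl 0x3B, slot 0 ⇒ 0x40007 (P1/RW1/US1/PS0)
  lvl1: tbl 0x40, slot 20 ⇒ 0x42007 (P1/RW1/US1/PS0)
  lvl2: tbl 0x42, slot 31 ⇒ 0x43007 (P1/RW1/US1/PS0)
  ✓ 0x4324B  — 3 lookups

Access #1 fault: NONE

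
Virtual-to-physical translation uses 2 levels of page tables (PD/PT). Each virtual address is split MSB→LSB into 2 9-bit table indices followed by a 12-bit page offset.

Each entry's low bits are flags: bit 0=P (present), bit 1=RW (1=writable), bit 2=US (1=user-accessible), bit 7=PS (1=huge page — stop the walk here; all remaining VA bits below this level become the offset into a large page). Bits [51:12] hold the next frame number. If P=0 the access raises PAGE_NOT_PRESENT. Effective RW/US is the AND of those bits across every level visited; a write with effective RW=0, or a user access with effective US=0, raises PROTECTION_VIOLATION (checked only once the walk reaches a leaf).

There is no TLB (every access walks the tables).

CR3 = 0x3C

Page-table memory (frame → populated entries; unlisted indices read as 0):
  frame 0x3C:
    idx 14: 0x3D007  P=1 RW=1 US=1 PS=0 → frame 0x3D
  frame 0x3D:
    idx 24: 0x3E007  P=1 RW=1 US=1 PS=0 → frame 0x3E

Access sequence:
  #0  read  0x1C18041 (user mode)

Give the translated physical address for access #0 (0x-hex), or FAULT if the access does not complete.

Trace:
#0 VA=0x1C18041 (r,user):
  L0 @0x3C[14] → 0x3D007  P=1,RW=1,US=1,PS=0
  L1 @0x3D[24] → 0x3E007  P=1,RW=1,US=1,PS=0
  ✓ 0x3E041  — 2 lookups

Access #0 PA: 0x3E041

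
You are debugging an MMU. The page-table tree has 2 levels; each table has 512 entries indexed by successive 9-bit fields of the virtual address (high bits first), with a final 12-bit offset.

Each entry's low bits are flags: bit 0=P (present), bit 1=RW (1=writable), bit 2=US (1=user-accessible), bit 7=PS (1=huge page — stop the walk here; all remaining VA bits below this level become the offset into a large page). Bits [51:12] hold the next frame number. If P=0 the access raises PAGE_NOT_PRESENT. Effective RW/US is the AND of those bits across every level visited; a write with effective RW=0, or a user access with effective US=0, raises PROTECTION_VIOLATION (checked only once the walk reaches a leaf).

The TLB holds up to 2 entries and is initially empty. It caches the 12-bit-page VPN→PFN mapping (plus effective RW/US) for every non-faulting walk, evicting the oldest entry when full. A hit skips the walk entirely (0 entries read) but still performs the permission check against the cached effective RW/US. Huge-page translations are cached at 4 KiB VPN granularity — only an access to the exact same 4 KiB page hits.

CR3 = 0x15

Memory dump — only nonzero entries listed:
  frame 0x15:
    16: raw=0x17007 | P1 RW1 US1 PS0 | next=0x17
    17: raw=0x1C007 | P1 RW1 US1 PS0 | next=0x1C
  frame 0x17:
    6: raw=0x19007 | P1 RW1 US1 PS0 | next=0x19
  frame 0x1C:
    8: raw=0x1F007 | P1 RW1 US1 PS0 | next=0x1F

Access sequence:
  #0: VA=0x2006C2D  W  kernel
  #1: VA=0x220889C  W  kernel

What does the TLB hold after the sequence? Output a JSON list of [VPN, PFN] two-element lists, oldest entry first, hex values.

Walk each access:
#0 VA=0x2006C2D (w,kernel):
  lvl0: tbl 0x15, slot 16 ⇒ 0x17007 (P1/RW1/US1/PS0)
  lvl1: tbl 0x17, slot 6 ⇒ 0x19007 (P1/RW1/US1/PS0)
  ✓ 0x19C2D  — 2 lookups
#1 VA=0x220889C (w,kernel):
  lvl0: tbl 0x15, slot 17 ⇒ 0x1C007 (P1/RW1/US1/PS0)
  lvl1: tbl 0x1C, slot 8 ⇒ 0x1F007 (P1/RW1/US1/PS0)
  ✓ 0x1F89C  — 2 lookups

TLB: [["0x2006", "0x19"], ["0x2208", "0x1F"]]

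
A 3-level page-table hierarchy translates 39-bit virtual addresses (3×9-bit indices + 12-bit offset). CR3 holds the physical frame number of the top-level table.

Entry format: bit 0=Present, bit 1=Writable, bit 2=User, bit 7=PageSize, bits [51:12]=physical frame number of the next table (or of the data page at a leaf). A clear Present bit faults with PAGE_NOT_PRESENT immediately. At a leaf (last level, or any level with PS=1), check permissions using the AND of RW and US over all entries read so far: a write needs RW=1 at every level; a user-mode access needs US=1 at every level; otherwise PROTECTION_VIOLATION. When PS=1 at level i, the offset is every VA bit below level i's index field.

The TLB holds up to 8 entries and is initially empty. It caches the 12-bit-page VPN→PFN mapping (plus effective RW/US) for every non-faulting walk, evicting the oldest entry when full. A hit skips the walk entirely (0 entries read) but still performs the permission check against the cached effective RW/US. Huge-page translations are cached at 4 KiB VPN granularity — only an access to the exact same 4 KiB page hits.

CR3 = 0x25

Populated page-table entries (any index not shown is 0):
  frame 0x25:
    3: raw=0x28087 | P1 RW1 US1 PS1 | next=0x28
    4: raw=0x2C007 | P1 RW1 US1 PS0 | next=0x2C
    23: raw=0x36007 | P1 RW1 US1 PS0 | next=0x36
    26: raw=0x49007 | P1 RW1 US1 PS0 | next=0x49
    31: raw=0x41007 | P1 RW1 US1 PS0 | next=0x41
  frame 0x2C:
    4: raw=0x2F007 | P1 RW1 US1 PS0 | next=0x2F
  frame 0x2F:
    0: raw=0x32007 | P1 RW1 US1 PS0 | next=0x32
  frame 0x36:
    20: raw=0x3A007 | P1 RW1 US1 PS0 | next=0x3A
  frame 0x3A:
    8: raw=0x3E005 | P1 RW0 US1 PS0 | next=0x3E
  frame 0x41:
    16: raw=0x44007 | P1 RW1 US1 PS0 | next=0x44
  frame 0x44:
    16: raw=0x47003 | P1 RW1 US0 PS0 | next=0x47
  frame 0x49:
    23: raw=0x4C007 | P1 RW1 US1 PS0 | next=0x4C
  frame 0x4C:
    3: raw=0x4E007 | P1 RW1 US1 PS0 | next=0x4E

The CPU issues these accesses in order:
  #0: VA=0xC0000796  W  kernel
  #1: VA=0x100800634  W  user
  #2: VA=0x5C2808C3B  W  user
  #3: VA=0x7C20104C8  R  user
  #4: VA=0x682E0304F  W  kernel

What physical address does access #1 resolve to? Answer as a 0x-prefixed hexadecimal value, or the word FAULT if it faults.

Walk each access:
#0 VA=0xC0000796 (w,kernel):
  [0] read 0x25 idx=3: raw=0x28087 flags P=1 W=1 U=1 S=1
  ⇒ phys 0x28796 (huge @L0)  [1 reads]
#1 VA=0x100800634 (w,user):
  [0] read 0x25 idx=4: raw=0x2C007 flags P=1 W=1 U=1 S=0
  [1] read 0x2C idx=4: raw=0x2F007 flags P=1 W=1 U=1 S=0
  [2] read 0x2F idx=0: raw=0x32007 flags P=1 W=1 U=1 S=0
  ⇒ phys 0x32634  [3 reads]
#2 VA=0x5C2808C3B (w,user):
  [0] read 0x25 idx=23: raw=0x36007 flags P=1 W=1 U=1 S=0
  [1] read 0x36 idx=20: raw=0x3A007 flags P=1 W=1 U=1 S=0
  [2] read 0x3A idx=8: raw=0x3E005 flags P=1 W=0 U=1 S=0
  ⇒ fault: PROTECTION_VIOLATION  — 3 lookups
#3 VA=0x7C20104C8 (r,user):
  [0] read 0x25 idx=31: raw=0x41007 flags P=1 W=1 U=1 S=0
  [1] read 0x41 idx=16: raw=0x44007 flags P=1 W=1 U=1 S=0
  [2] read 0x44 idx=16: raw=0x47003 flags P=1 W=1 U=0 S=0
  ⇒ fault: PROTECTION_VIOLATION  — 3 lookups
#4 VA=0x682E0304F (w,kernel):
  [0] read 0x25 idx=26: raw=0x49007 flags P=1 W=1 U=1 S=0
  [1] read 0x49 idx=23: raw=0x4C007 flags P=1 W=1 U=1 S=0
  [2] read 0x4C idx=3: raw=0x4E007 flags P=1 W=1 U=1 S=0
  ⇒ phys 0x4E04F  [3 reads]

Access #1 PA: 0x32634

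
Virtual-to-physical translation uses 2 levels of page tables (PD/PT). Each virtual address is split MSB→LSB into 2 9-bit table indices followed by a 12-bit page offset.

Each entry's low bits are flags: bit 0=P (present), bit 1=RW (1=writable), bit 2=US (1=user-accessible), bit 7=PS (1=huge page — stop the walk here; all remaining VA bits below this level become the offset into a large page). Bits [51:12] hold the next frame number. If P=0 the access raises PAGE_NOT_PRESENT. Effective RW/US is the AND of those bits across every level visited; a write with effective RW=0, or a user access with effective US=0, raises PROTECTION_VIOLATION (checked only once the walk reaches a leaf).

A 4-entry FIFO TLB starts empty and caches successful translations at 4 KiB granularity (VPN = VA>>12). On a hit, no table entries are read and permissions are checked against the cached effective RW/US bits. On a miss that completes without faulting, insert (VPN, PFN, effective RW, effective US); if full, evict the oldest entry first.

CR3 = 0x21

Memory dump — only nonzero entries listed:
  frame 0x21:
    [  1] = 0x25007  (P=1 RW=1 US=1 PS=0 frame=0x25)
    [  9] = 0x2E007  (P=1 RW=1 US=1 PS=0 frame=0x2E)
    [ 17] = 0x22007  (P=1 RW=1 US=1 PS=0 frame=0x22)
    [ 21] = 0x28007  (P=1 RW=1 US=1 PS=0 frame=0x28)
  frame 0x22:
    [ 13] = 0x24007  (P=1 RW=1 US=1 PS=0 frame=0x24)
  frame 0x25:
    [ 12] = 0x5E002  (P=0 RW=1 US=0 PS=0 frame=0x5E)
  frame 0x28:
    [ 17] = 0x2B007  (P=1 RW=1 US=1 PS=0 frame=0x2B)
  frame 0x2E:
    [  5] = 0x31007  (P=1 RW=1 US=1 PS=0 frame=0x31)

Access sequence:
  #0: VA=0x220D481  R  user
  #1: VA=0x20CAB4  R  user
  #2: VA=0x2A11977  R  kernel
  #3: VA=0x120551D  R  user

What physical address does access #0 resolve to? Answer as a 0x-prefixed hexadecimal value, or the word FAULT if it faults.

Per-access translation:
#0 VA=0x220D481 (r,user):
  lvl0: tbl 0x21, slot 17 ⇒ 0x22007 (P1/RW1/US1/PS0)
  lvl1: tbl 0x22, slot 13 ⇒ 0x24007 (P1/RW1/US1/PS0)
  ✓ 0x24481  — 2 lookups
#1 VA=0x20CAB4 (r,user):
  lvl0: tbl 0x21, slot 1 ⇒ 0x25007 (P1/RW1/US1/PS0)
  lvl1: tbl 0x25, slot 12 ⇒ 0x5E002 (P0/RW1/US0/PS0)
  → PAGE_NOT_PRESENT  (2 entries read)
#2 VA=0x2A11977 (r,kernel):
  lvl0: tbl 0x21, slot 21 ⇒ 0x28007 (P1/RW1/US1/PS0)
  lvl1: tbl 0x28, slot 17 ⇒ 0x2B007 (P1/RW1/US1/PS0)
  ✓ 0x2B977  — 2 lookups
#3 VA=0x120551D (r,user):
  lvl0: tbl 0x21, slot 9 ⇒ 0x2E007 (P1/RW1/US1/PS0)
  lvl1: tbl 0x2E, slot 5 ⇒ 0x31007 (P1/RW1/US1/PS0)
  ✓ 0x3151D  — 2 lookups

Access #0 PA: 0x24481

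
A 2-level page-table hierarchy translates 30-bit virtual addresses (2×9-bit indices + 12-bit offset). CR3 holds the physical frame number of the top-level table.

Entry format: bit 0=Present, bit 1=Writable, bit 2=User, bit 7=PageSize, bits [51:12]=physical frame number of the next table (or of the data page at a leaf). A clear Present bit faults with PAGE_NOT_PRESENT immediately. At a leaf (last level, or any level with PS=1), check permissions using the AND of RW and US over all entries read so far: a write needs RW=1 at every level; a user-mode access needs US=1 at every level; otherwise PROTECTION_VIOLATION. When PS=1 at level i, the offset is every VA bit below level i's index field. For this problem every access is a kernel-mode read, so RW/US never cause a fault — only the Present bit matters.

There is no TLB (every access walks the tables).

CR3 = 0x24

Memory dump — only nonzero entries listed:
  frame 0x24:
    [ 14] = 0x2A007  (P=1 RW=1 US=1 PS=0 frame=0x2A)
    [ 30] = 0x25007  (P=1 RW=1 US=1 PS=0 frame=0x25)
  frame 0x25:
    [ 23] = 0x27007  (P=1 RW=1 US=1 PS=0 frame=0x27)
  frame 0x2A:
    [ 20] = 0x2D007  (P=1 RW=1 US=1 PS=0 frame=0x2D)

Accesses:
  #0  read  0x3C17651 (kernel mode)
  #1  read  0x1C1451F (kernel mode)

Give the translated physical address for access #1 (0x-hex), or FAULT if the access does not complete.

Walk each access:
#0 VA=0x3C17651 (r,kernel):
  L0: frame=0x24 idx=30 entry=0x25007 [P=1 RW=1 US=1 PS=0]
  L1: frame=0x25 idx=23 entry=0x27007 [P=1 RW=1 US=1 PS=0]
  ⇒ phys 0x27651  [2 reads]
#1 VA=0x1C1451F (r,kernel):
  L0: frame=0x24 idx=14 entry=0x2A007 [P=1 RW=1 US=1 PS=0]
  L1: frame=0x2A idx=20 entry=0x2D007 [P=1 RW=1 US=1 PS=0]
  ⇒ phys 0x2D51F  [2 reads]

Access #1 PA: 0x2D51F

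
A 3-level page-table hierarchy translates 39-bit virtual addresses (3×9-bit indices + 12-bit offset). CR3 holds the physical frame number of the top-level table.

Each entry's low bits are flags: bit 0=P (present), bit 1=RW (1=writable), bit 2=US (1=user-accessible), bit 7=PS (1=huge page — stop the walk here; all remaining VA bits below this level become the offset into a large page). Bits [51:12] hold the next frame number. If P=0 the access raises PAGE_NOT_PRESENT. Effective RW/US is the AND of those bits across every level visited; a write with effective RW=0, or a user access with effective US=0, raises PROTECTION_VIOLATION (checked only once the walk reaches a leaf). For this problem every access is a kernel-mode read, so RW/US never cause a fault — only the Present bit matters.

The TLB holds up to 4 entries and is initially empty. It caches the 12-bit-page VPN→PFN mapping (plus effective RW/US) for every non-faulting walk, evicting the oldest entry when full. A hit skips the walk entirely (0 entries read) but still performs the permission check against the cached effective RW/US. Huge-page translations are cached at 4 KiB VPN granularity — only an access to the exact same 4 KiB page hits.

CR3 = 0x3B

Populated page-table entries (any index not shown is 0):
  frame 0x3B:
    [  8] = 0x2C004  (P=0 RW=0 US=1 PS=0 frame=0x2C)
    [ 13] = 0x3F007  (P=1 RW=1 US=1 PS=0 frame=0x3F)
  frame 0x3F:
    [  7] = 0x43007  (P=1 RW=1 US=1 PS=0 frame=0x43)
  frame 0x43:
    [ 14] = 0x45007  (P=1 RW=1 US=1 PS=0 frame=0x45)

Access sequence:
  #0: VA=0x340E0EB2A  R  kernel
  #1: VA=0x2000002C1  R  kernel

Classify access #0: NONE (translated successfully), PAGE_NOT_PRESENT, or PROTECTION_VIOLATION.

Walk each access:
#0 VA=0x340E0EB2A (r,kernel):
  L0 @0x3B[13] → 0x3F007  P=1,RW=1,US=1,PS=0
  L1 @0x3F[7] → 0x43007  P=1,RW=1,US=1,PS=0
  L2 @0x43[14] → 0x45007  P=1,RW=1,US=1,PS=0
  ⇒ phys 0x45B2A  [3 reads]
#1 VA=0x2000002C1 (r,kernel):
  L0 @0x3B[8] → 0x2C004  P=0,RW=0,US=1,PS=0
  → PAGE_NOT_PRESENT  (1 entries read)

Access #0 fault: NONE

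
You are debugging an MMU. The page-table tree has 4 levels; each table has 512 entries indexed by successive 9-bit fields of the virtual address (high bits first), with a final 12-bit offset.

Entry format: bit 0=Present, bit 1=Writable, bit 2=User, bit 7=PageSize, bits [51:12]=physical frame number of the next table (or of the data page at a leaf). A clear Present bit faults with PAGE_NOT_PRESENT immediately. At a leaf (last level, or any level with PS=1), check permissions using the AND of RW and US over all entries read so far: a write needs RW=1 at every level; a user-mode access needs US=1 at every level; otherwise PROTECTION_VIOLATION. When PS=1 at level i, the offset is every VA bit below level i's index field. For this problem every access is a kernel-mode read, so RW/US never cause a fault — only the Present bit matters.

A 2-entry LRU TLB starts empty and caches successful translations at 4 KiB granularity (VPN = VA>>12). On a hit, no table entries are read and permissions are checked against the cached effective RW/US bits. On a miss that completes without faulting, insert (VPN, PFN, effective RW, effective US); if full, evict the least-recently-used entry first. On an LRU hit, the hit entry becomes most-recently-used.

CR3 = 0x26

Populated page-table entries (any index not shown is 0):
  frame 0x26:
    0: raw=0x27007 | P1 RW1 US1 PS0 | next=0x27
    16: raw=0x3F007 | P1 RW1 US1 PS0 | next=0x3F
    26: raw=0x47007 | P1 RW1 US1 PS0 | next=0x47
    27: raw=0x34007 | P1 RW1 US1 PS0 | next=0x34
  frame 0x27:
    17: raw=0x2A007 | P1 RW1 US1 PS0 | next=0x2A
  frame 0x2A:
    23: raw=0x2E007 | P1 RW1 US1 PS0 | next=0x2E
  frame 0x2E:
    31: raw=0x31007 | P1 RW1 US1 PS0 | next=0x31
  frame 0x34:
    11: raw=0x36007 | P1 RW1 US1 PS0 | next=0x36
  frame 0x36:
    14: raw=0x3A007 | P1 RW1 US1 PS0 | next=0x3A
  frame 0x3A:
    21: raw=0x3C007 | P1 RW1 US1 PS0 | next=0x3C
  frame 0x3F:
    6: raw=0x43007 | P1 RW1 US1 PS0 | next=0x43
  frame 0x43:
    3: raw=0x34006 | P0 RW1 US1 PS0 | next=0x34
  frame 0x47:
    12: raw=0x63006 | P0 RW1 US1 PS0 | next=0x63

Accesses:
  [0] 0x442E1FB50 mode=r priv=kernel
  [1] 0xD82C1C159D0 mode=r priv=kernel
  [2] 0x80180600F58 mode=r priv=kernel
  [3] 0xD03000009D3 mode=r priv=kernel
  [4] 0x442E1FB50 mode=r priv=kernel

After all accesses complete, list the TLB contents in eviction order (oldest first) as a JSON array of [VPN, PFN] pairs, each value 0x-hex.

Per-access translation:
#0 VA=0x442E1FB50 (r,kernel):
  lvl0: tbl 0x26, slot 0 ⇒ 0x27007 (P1/RW1/US1/PS0)
  lvl1: tbl 0x27, slot 17 ⇒ 0x2A007 (P1/RW1/US1/PS0)
  lvl2: tbl 0x2A, slot 23 ⇒ 0x2E007 (P1/RW1/US1/PS0)
  lvl3: tbl 0x2E, slot 31 ⇒ 0x31007 (P1/RW1/US1/PS0)
  → PA=0x31B50  (4 entries read)
#1 VA=0xD82C1C159D0 (r,kernel):
  lvl0: tbl 0x26, slot 27 ⇒ 0x34007 (P1/RW1/US1/PS0)
  lvl1: tbl 0x34, slot 11 ⇒ 0x36007 (P1/RW1/US1/PS0)
  lvl2: tbl 0x36, slot 14 ⇒ 0x3A007 (P1/RW1/US1/PS0)
  lvl3: tbl 0x3A, slot 21 ⇒ 0x3C007 (P1/RW1/US1/PS0)
  → PA=0x3C9D0  (4 entries read)
#2 VA=0x80180600F58 (r,kernel):
  lvl0: tbl 0x26, slot 16 ⇒ 0x3F007 (P1/RW1/US1/PS0)
  lvl1: tbl 0x3F, slot 6 ⇒ 0x43007 (P1/RW1/US1/PS0)
  lvl2: tbl 0x43, slot 3 ⇒ 0x34006 (P0/RW1/US1/PS0)
  ⇒ fault: PAGE_NOT_PRESENT  — 3 lookups
#3 VA=0xD03000009D3 (r,kernel):
  lvl0: tbl 0x26, slot 26 ⇒ 0x47007 (P1/RW1/US1/PS0)
  lvl1: tbl 0x47, slot 12 ⇒ 0x63006 (P0/RW1/US1/PS0)
  ⇒ fault: PAGE_NOT_PRESENT  — 2 lookups
#4 VA=0x442E1FB50 (r,kernel):
  TLB hit vpn=0x442E1F → PA=0x31B50

TLB: [["0xD82C1C15", "0x3C"], ["0x442E1F", "0x31"]]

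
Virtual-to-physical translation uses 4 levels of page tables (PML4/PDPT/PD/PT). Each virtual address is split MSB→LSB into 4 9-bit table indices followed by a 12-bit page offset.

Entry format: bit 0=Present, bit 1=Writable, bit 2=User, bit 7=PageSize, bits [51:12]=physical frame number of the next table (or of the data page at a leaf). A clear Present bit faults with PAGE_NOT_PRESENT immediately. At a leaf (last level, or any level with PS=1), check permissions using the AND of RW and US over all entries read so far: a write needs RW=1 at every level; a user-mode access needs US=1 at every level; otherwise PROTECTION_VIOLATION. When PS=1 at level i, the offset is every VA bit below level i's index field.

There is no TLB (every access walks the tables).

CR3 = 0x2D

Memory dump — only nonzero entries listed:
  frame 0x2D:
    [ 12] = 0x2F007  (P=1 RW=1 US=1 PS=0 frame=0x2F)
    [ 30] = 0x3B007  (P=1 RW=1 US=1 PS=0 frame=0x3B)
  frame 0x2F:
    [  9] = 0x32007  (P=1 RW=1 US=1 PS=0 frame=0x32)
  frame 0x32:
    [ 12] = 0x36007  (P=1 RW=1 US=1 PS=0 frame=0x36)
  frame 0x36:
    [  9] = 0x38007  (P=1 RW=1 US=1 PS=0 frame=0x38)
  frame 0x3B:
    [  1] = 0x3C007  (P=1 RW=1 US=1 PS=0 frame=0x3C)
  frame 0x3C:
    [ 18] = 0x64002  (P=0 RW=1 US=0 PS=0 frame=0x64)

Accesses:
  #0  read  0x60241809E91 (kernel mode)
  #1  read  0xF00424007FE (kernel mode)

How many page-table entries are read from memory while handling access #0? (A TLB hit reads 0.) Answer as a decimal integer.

Trace:
#0 VA=0x60241809E91 (r,kernel):
  L0 @0x2D[12] → 0x2F007  P=1,RW=1,US=1,PS=0
  L1 @0x2F[9] → 0x32007  P=1,RW=1,US=1,PS=0
  L2 @0x32[12] → 0x36007  P=1,RW=1,US=1,PS=0
  L3 @0x36[9] → 0x38007  P=1,RW=1,US=1,PS=0
  → PA=0x38E91  (4 entries read)
#1 VA=0xF00424007FE (r,kernel):
  L0 @0x2D[30] → 0x3B007  P=1,RW=1,US=1,PS=0
  L1 @0x3B[1] → 0x3C007  P=1,RW=1,US=1,PS=0
  L2 @0x3C[18] → 0x64002  P=0,RW=1,US=0,PS=0
  ⇒ fault: PAGE_NOT_PRESENT  — 3 lookups

Entries read for #0: 4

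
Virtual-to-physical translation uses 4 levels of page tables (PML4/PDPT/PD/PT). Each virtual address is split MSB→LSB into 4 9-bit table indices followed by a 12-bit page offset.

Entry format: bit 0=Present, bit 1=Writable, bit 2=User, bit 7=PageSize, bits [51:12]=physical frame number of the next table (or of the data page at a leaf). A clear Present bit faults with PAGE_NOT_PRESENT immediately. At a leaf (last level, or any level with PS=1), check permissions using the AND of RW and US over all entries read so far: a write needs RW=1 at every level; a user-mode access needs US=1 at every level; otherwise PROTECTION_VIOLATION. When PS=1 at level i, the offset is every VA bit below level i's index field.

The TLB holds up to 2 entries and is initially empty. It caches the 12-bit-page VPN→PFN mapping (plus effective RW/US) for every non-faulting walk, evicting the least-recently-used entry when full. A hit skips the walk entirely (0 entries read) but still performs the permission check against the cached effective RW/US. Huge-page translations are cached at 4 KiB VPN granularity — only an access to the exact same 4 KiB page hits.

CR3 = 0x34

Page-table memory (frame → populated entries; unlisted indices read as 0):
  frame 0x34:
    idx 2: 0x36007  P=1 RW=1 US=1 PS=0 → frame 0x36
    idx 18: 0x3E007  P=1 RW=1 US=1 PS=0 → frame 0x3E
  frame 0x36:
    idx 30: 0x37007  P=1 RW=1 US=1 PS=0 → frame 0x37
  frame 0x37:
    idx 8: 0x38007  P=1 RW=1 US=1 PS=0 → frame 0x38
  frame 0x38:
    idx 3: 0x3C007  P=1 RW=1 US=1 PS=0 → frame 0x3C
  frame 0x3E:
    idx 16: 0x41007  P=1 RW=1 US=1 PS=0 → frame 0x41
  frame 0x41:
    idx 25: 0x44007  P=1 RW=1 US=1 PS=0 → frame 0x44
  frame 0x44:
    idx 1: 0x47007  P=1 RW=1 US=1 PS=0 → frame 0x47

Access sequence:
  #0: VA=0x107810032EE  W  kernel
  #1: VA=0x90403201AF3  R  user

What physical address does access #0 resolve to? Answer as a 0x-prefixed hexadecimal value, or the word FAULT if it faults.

Per-access translation:
#0 VA=0x107810032EE (w,kernel):
  L0: frame=0x34 idx=2 entry=0x36007 [P=1 RW=1 US=1 PS=0]
  L1: frame=0x36 idx=30 entry=0x37007 [P=1 RW=1 US=1 PS=0]
  L2: frame=0x37 idx=8 entry=0x38007 [P=1 RW=1 US=1 PS=0]
  L3: frame=0x38 idx=3 entry=0x3C007 [P=1 RW=1 US=1 PS=0]
  ⇒ phys 0x3C2EE  [4 reads]
#1 VA=0x90403201AF3 (r,user):
  L0: frame=0x34 idx=18 entry=0x3E007 [P=1 RW=1 US=1 PS=0]
  L1: frame=0x3E idx=16 entry=0x41007 [P=1 RW=1 US=1 PS=0]
  L2: frame=0x41 idx=25 entry=0x44007 [P=1 RW=1 US=1 PS=0]
  L3: frame=0x44 idx=1 entry=0x47007 [P=1 RW=1 US=1 PS=0]
  ⇒ phys 0x47AF3  [4 reads]

Access #0 PA: 0x3C2EE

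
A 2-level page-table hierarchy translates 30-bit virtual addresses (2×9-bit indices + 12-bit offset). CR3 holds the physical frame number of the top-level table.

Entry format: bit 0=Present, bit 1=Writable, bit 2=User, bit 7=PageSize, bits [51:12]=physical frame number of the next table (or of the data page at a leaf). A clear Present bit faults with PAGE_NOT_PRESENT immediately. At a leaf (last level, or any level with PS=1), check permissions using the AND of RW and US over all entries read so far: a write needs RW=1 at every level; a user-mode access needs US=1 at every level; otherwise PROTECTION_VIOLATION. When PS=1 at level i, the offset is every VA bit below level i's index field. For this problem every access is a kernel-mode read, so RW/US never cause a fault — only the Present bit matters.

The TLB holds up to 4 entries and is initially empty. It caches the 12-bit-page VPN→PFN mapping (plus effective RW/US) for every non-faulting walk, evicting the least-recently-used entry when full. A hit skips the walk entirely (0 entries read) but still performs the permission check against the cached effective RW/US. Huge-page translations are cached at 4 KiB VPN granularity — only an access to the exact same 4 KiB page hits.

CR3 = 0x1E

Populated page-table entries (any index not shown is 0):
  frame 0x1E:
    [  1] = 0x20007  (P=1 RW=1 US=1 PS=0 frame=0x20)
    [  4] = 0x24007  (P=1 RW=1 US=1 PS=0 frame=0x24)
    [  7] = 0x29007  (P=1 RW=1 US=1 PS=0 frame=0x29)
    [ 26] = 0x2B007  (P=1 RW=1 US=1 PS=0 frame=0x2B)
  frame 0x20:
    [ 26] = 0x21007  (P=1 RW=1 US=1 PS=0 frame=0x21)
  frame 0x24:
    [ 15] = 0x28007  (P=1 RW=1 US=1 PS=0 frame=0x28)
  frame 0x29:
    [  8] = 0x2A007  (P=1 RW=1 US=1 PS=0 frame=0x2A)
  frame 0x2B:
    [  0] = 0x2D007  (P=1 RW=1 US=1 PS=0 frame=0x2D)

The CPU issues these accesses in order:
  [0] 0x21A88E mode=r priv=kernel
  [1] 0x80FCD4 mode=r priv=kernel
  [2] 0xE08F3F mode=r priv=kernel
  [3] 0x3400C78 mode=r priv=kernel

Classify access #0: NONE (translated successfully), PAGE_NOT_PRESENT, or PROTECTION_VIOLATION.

Walk each access:
#0 VA=0x21A88E (r,kernel):
  [0] read 0x1E idx=1: raw=0x20007 flags P=1 W=1 U=1 S=0
  [1] read 0x20 idx=26: raw=0x21007 flags P=1 W=1 U=1 S=0
  ⇒ phys 0x2188E  [2 reads]
#1 VA=0x80FCD4 (r,kernel):
  [0] read 0x1E idx=4: raw=0x24007 flags P=1 W=1 U=1 S=0
  [1] read 0x24 idx=15: raw=0x28007 flags P=1 W=1 U=1 S=0
  ⇒ phys 0x28CD4  [2 reads]
#2 VA=0xE08F3F (r,kernel):
  [0] read 0x1E idx=7: raw=0x29007 flags P=1 W=1 U=1 S=0
  [1] read 0x29 idx=8: raw=0x2A007 flags P=1 W=1 U=1 S=0
  ⇒ phys 0x2AF3F  [2 reads]
#3 VA=0x3400C78 (r,kernel):
  [0] read 0x1E idx=26: raw=0x2B007 flags P=1 W=1 U=1 S=0
  [1] read 0x2B idx=0: raw=0x2D007 flags P=1 W=1 U=1 S=0
  ⇒ phys 0x2DC78  [2 reads]

Access #0 fault: NONE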